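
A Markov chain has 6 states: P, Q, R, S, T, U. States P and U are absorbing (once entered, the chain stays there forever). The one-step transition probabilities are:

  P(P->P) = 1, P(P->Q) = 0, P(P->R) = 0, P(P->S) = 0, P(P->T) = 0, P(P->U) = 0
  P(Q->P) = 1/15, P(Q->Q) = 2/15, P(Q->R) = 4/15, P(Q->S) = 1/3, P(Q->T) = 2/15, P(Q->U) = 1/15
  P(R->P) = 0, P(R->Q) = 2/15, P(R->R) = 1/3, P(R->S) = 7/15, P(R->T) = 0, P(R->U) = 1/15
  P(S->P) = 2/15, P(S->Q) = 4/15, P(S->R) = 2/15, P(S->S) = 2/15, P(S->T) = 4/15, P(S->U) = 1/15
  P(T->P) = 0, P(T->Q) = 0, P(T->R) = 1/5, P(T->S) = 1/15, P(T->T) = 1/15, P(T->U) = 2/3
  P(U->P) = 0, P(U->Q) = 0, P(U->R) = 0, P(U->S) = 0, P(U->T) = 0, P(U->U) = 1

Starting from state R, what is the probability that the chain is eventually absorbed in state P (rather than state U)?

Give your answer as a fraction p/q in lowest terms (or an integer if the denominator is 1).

Let a_i = P(absorbed in P | start in state i).
Boundary conditions: a_P = 1, a_U = 0.
For each transient state i, a_i = sum_j P(i->j) * a_j:
  a_Q = 1/15*a_P + 2/15*a_Q + 4/15*a_R + 1/3*a_S + 2/15*a_T + 1/15*a_U
  a_R = 0*a_P + 2/15*a_Q + 1/3*a_R + 7/15*a_S + 0*a_T + 1/15*a_U
  a_S = 2/15*a_P + 4/15*a_Q + 2/15*a_R + 2/15*a_S + 4/15*a_T + 1/15*a_U
  a_T = 0*a_P + 0*a_Q + 1/5*a_R + 1/15*a_S + 1/15*a_T + 2/3*a_U

Substituting a_P = 1 and a_U = 0, rearrange to (I - Q) a = r where r[i] = P(i -> P):
  [13/15, -4/15, -1/3, -2/15] . (a_Q, a_R, a_S, a_T) = 1/15
  [-2/15, 2/3, -7/15, 0] . (a_Q, a_R, a_S, a_T) = 0
  [-4/15, -2/15, 13/15, -4/15] . (a_Q, a_R, a_S, a_T) = 2/15
  [0, -1/5, -1/15, 14/15] . (a_Q, a_R, a_S, a_T) = 0

Solving yields:
  a_Q = 119/403
  a_R = 112/403
  a_S = 126/403
  a_T = 33/403

Starting state is R, so the absorption probability is a_R = 112/403.

Answer: 112/403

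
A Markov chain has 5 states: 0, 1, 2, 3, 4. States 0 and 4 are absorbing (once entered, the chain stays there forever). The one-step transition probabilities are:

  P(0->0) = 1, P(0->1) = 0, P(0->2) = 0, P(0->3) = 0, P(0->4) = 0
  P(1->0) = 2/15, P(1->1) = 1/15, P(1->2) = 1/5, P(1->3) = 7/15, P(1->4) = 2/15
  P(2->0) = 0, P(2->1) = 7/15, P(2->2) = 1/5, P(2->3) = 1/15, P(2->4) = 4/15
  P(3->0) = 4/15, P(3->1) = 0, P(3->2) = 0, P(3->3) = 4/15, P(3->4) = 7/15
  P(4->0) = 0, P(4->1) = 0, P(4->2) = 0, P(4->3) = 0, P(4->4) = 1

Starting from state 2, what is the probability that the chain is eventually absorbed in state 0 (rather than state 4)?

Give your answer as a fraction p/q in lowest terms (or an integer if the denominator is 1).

Answer: 58/231

Derivation:
Let a_i = P(absorbed in 0 | start in state i).
Boundary conditions: a_0 = 1, a_4 = 0.
For each transient state i, a_i = sum_j P(i->j) * a_j:
  a_1 = 2/15*a_0 + 1/15*a_1 + 1/5*a_2 + 7/15*a_3 + 2/15*a_4
  a_2 = 0*a_0 + 7/15*a_1 + 1/5*a_2 + 1/15*a_3 + 4/15*a_4
  a_3 = 4/15*a_0 + 0*a_1 + 0*a_2 + 4/15*a_3 + 7/15*a_4

Substituting a_0 = 1 and a_4 = 0, rearrange to (I - Q) a = r where r[i] = P(i -> 0):
  [14/15, -1/5, -7/15] . (a_1, a_2, a_3) = 2/15
  [-7/15, 4/5, -1/15] . (a_1, a_2, a_3) = 0
  [0, 0, 11/15] . (a_1, a_2, a_3) = 4/15

Solving yields:
  a_1 = 204/539
  a_2 = 58/231
  a_3 = 4/11

Starting state is 2, so the absorption probability is a_2 = 58/231.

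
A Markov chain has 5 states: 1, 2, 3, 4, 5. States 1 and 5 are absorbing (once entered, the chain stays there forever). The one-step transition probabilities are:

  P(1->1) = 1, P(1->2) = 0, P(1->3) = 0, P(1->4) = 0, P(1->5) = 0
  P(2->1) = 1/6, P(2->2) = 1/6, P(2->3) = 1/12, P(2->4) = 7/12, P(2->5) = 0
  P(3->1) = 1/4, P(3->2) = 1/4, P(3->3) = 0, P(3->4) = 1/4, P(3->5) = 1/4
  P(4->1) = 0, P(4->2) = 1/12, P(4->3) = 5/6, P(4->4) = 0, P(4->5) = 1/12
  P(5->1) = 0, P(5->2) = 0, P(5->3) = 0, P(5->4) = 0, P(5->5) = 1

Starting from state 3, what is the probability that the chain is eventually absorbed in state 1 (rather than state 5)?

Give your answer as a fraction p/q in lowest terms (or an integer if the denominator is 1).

Answer: 139/269

Derivation:
Let a_i = P(absorbed in 1 | start in state i).
Boundary conditions: a_1 = 1, a_5 = 0.
For each transient state i, a_i = sum_j P(i->j) * a_j:
  a_2 = 1/6*a_1 + 1/6*a_2 + 1/12*a_3 + 7/12*a_4 + 0*a_5
  a_3 = 1/4*a_1 + 1/4*a_2 + 0*a_3 + 1/4*a_4 + 1/4*a_5
  a_4 = 0*a_1 + 1/12*a_2 + 5/6*a_3 + 0*a_4 + 1/12*a_5

Substituting a_1 = 1 and a_5 = 0, rearrange to (I - Q) a = r where r[i] = P(i -> 1):
  [5/6, -1/12, -7/12] . (a_2, a_3, a_4) = 1/6
  [-1/4, 1, -1/4] . (a_2, a_3, a_4) = 1/4
  [-1/12, -5/6, 1] . (a_2, a_3, a_4) = 0

Solving yields:
  a_2 = 158/269
  a_3 = 139/269
  a_4 = 129/269

Starting state is 3, so the absorption probability is a_3 = 139/269.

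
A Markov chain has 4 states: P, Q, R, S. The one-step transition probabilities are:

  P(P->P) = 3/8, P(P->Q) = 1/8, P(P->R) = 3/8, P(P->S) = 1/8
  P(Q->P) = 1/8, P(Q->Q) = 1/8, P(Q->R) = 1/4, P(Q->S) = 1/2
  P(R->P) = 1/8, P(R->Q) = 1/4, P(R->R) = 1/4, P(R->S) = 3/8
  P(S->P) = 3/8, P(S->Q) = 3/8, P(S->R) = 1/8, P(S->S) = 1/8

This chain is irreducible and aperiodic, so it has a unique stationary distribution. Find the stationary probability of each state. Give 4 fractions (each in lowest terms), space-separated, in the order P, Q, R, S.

Answer: 147/572 32/143 71/286 155/572

Derivation:
The stationary distribution satisfies pi = pi * P, i.e.:
  pi_P = 3/8*pi_P + 1/8*pi_Q + 1/8*pi_R + 3/8*pi_S
  pi_Q = 1/8*pi_P + 1/8*pi_Q + 1/4*pi_R + 3/8*pi_S
  pi_R = 3/8*pi_P + 1/4*pi_Q + 1/4*pi_R + 1/8*pi_S
  pi_S = 1/8*pi_P + 1/2*pi_Q + 3/8*pi_R + 1/8*pi_S
with normalization: pi_P + pi_Q + pi_R + pi_S = 1.

Using the first 3 balance equations plus normalization, the linear system A*pi = b is:
  [-5/8, 1/8, 1/8, 3/8] . pi = 0
  [1/8, -7/8, 1/4, 3/8] . pi = 0
  [3/8, 1/4, -3/4, 1/8] . pi = 0
  [1, 1, 1, 1] . pi = 1

Solving yields:
  pi_P = 147/572
  pi_Q = 32/143
  pi_R = 71/286
  pi_S = 155/572

Verification (pi * P):
  147/572*3/8 + 32/143*1/8 + 71/286*1/8 + 155/572*3/8 = 147/572 = pi_P  (ok)
  147/572*1/8 + 32/143*1/8 + 71/286*1/4 + 155/572*3/8 = 32/143 = pi_Q  (ok)
  147/572*3/8 + 32/143*1/4 + 71/286*1/4 + 155/572*1/8 = 71/286 = pi_R  (ok)
  147/572*1/8 + 32/143*1/2 + 71/286*3/8 + 155/572*1/8 = 155/572 = pi_S  (ok)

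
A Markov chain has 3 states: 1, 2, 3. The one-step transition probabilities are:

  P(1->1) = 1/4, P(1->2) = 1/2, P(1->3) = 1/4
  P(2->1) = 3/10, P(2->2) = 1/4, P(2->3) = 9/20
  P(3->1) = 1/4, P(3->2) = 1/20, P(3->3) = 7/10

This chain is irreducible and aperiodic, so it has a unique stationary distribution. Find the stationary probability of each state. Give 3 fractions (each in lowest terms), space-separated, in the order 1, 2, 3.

Answer: 81/311 65/311 165/311

Derivation:
The stationary distribution satisfies pi = pi * P, i.e.:
  pi_1 = 1/4*pi_1 + 3/10*pi_2 + 1/4*pi_3
  pi_2 = 1/2*pi_1 + 1/4*pi_2 + 1/20*pi_3
  pi_3 = 1/4*pi_1 + 9/20*pi_2 + 7/10*pi_3
with normalization: pi_1 + pi_2 + pi_3 = 1.

Using the first 2 balance equations plus normalization, the linear system A*pi = b is:
  [-3/4, 3/10, 1/4] . pi = 0
  [1/2, -3/4, 1/20] . pi = 0
  [1, 1, 1] . pi = 1

Solving yields:
  pi_1 = 81/311
  pi_2 = 65/311
  pi_3 = 165/311

Verification (pi * P):
  81/311*1/4 + 65/311*3/10 + 165/311*1/4 = 81/311 = pi_1  (ok)
  81/311*1/2 + 65/311*1/4 + 165/311*1/20 = 65/311 = pi_2  (ok)
  81/311*1/4 + 65/311*9/20 + 165/311*7/10 = 165/311 = pi_3  (ok)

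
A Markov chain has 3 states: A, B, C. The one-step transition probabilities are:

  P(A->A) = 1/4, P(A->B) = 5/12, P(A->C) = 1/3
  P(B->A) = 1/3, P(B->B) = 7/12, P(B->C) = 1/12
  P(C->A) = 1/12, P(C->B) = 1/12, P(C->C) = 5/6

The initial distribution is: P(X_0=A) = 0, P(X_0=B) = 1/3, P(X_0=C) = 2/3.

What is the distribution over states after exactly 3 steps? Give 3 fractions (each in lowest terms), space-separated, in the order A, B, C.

Propagating the distribution step by step (d_{t+1} = d_t * P):
d_0 = (A=0, B=1/3, C=2/3)
  d_1[A] = 0*1/4 + 1/3*1/3 + 2/3*1/12 = 1/6
  d_1[B] = 0*5/12 + 1/3*7/12 + 2/3*1/12 = 1/4
  d_1[C] = 0*1/3 + 1/3*1/12 + 2/3*5/6 = 7/12
d_1 = (A=1/6, B=1/4, C=7/12)
  d_2[A] = 1/6*1/4 + 1/4*1/3 + 7/12*1/12 = 25/144
  d_2[B] = 1/6*5/12 + 1/4*7/12 + 7/12*1/12 = 19/72
  d_2[C] = 1/6*1/3 + 1/4*1/12 + 7/12*5/6 = 9/16
d_2 = (A=25/144, B=19/72, C=9/16)
  d_3[A] = 25/144*1/4 + 19/72*1/3 + 9/16*1/12 = 77/432
  d_3[B] = 25/144*5/12 + 19/72*7/12 + 9/16*1/12 = 59/216
  d_3[C] = 25/144*1/3 + 19/72*1/12 + 9/16*5/6 = 79/144
d_3 = (A=77/432, B=59/216, C=79/144)

Answer: 77/432 59/216 79/144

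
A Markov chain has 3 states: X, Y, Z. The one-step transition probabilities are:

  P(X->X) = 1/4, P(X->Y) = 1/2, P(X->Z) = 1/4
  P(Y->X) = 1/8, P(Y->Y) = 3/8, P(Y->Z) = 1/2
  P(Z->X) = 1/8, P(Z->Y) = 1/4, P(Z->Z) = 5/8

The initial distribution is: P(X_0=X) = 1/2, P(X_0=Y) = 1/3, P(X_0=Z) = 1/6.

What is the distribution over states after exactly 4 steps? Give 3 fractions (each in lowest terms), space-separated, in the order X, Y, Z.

Propagating the distribution step by step (d_{t+1} = d_t * P):
d_0 = (X=1/2, Y=1/3, Z=1/6)
  d_1[X] = 1/2*1/4 + 1/3*1/8 + 1/6*1/8 = 3/16
  d_1[Y] = 1/2*1/2 + 1/3*3/8 + 1/6*1/4 = 5/12
  d_1[Z] = 1/2*1/4 + 1/3*1/2 + 1/6*5/8 = 19/48
d_1 = (X=3/16, Y=5/12, Z=19/48)
  d_2[X] = 3/16*1/4 + 5/12*1/8 + 19/48*1/8 = 19/128
  d_2[Y] = 3/16*1/2 + 5/12*3/8 + 19/48*1/4 = 67/192
  d_2[Z] = 3/16*1/4 + 5/12*1/2 + 19/48*5/8 = 193/384
d_2 = (X=19/128, Y=67/192, Z=193/384)
  d_3[X] = 19/128*1/4 + 67/192*1/8 + 193/384*1/8 = 147/1024
  d_3[Y] = 19/128*1/2 + 67/192*3/8 + 193/384*1/4 = 127/384
  d_3[Z] = 19/128*1/4 + 67/192*1/2 + 193/384*5/8 = 1615/3072
d_3 = (X=147/1024, Y=127/384, Z=1615/3072)
  d_4[X] = 147/1024*1/4 + 127/384*1/8 + 1615/3072*1/8 = 1171/8192
  d_4[Y] = 147/1024*1/2 + 127/384*3/8 + 1615/3072*1/4 = 4021/12288
  d_4[Z] = 147/1024*1/4 + 127/384*1/2 + 1615/3072*5/8 = 13021/24576
d_4 = (X=1171/8192, Y=4021/12288, Z=13021/24576)

Answer: 1171/8192 4021/12288 13021/24576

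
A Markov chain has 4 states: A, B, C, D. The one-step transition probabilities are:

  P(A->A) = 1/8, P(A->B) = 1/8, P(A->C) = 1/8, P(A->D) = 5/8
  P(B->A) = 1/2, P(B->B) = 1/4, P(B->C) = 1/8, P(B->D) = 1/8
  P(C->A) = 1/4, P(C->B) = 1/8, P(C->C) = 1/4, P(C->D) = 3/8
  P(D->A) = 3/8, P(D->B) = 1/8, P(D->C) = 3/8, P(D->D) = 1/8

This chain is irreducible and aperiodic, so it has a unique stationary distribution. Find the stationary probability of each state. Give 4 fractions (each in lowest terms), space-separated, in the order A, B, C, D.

Answer: 179/616 1/7 73/308 29/88

Derivation:
The stationary distribution satisfies pi = pi * P, i.e.:
  pi_A = 1/8*pi_A + 1/2*pi_B + 1/4*pi_C + 3/8*pi_D
  pi_B = 1/8*pi_A + 1/4*pi_B + 1/8*pi_C + 1/8*pi_D
  pi_C = 1/8*pi_A + 1/8*pi_B + 1/4*pi_C + 3/8*pi_D
  pi_D = 5/8*pi_A + 1/8*pi_B + 3/8*pi_C + 1/8*pi_D
with normalization: pi_A + pi_B + pi_C + pi_D = 1.

Using the first 3 balance equations plus normalization, the linear system A*pi = b is:
  [-7/8, 1/2, 1/4, 3/8] . pi = 0
  [1/8, -3/4, 1/8, 1/8] . pi = 0
  [1/8, 1/8, -3/4, 3/8] . pi = 0
  [1, 1, 1, 1] . pi = 1

Solving yields:
  pi_A = 179/616
  pi_B = 1/7
  pi_C = 73/308
  pi_D = 29/88

Verification (pi * P):
  179/616*1/8 + 1/7*1/2 + 73/308*1/4 + 29/88*3/8 = 179/616 = pi_A  (ok)
  179/616*1/8 + 1/7*1/4 + 73/308*1/8 + 29/88*1/8 = 1/7 = pi_B  (ok)
  179/616*1/8 + 1/7*1/8 + 73/308*1/4 + 29/88*3/8 = 73/308 = pi_C  (ok)
  179/616*5/8 + 1/7*1/8 + 73/308*3/8 + 29/88*1/8 = 29/88 = pi_D  (ok)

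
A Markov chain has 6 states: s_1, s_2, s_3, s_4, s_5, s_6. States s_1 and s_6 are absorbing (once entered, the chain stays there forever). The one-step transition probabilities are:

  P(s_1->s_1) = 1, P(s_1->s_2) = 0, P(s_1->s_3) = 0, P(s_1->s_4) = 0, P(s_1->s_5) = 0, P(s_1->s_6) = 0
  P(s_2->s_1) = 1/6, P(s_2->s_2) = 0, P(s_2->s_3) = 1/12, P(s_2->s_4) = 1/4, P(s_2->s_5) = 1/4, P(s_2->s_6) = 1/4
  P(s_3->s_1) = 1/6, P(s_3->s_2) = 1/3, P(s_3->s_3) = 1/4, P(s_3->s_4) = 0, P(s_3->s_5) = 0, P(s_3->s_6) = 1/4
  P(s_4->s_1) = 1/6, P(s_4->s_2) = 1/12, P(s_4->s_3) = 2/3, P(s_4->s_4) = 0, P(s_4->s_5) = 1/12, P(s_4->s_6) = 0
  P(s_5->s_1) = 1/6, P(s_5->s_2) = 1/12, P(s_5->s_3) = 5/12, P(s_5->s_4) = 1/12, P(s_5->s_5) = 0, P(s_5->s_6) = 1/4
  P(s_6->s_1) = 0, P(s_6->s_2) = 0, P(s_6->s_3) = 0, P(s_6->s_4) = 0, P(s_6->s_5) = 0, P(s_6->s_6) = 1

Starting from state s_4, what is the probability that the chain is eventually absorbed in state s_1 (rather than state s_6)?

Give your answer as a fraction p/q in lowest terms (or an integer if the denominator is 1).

Answer: 3125/6071

Derivation:
Let a_i = P(absorbed in s_1 | start in state i).
Boundary conditions: a_s_1 = 1, a_s_6 = 0.
For each transient state i, a_i = sum_j P(i->j) * a_j:
  a_s_2 = 1/6*a_s_1 + 0*a_s_2 + 1/12*a_s_3 + 1/4*a_s_4 + 1/4*a_s_5 + 1/4*a_s_6
  a_s_3 = 1/6*a_s_1 + 1/3*a_s_2 + 1/4*a_s_3 + 0*a_s_4 + 0*a_s_5 + 1/4*a_s_6
  a_s_4 = 1/6*a_s_1 + 1/12*a_s_2 + 2/3*a_s_3 + 0*a_s_4 + 1/12*a_s_5 + 0*a_s_6
  a_s_5 = 1/6*a_s_1 + 1/12*a_s_2 + 5/12*a_s_3 + 1/12*a_s_4 + 0*a_s_5 + 1/4*a_s_6

Substituting a_s_1 = 1 and a_s_6 = 0, rearrange to (I - Q) a = r where r[i] = P(i -> s_1):
  [1, -1/12, -1/4, -1/4] . (a_s_2, a_s_3, a_s_4, a_s_5) = 1/6
  [-1/3, 3/4, 0, 0] . (a_s_2, a_s_3, a_s_4, a_s_5) = 1/6
  [-1/12, -2/3, 1, -1/12] . (a_s_2, a_s_3, a_s_4, a_s_5) = 1/6
  [-1/12, -5/12, -1/12, 1] . (a_s_2, a_s_3, a_s_4, a_s_5) = 1/6

Solving yields:
  a_s_2 = 203/467
  a_s_3 = 194/467
  a_s_4 = 3125/6071
  a_s_5 = 2543/6071

Starting state is s_4, so the absorption probability is a_s_4 = 3125/6071.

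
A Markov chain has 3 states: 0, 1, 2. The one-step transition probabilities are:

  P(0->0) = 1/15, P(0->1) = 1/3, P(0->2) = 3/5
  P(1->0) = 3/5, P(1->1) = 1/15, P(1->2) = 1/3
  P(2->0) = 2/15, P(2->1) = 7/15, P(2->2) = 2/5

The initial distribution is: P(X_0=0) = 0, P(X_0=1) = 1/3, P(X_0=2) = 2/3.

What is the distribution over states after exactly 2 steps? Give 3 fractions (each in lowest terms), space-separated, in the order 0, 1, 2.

Answer: 182/675 199/675 98/225

Derivation:
Propagating the distribution step by step (d_{t+1} = d_t * P):
d_0 = (0=0, 1=1/3, 2=2/3)
  d_1[0] = 0*1/15 + 1/3*3/5 + 2/3*2/15 = 13/45
  d_1[1] = 0*1/3 + 1/3*1/15 + 2/3*7/15 = 1/3
  d_1[2] = 0*3/5 + 1/3*1/3 + 2/3*2/5 = 17/45
d_1 = (0=13/45, 1=1/3, 2=17/45)
  d_2[0] = 13/45*1/15 + 1/3*3/5 + 17/45*2/15 = 182/675
  d_2[1] = 13/45*1/3 + 1/3*1/15 + 17/45*7/15 = 199/675
  d_2[2] = 13/45*3/5 + 1/3*1/3 + 17/45*2/5 = 98/225
d_2 = (0=182/675, 1=199/675, 2=98/225)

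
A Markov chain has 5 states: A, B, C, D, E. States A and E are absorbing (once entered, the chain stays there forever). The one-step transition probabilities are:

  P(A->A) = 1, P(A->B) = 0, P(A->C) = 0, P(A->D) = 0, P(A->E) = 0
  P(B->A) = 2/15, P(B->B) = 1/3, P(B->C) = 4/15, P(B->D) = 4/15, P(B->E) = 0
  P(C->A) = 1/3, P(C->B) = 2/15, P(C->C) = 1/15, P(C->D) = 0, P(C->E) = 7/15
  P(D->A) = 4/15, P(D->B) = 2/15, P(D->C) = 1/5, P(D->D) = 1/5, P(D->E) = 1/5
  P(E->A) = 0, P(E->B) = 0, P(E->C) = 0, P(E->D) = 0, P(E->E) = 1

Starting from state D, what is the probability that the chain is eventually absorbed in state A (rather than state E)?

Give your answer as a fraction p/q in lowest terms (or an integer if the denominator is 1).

Let a_i = P(absorbed in A | start in state i).
Boundary conditions: a_A = 1, a_E = 0.
For each transient state i, a_i = sum_j P(i->j) * a_j:
  a_B = 2/15*a_A + 1/3*a_B + 4/15*a_C + 4/15*a_D + 0*a_E
  a_C = 1/3*a_A + 2/15*a_B + 1/15*a_C + 0*a_D + 7/15*a_E
  a_D = 4/15*a_A + 2/15*a_B + 1/5*a_C + 1/5*a_D + 1/5*a_E

Substituting a_A = 1 and a_E = 0, rearrange to (I - Q) a = r where r[i] = P(i -> A):
  [2/3, -4/15, -4/15] . (a_B, a_C, a_D) = 2/15
  [-2/15, 14/15, 0] . (a_B, a_C, a_D) = 1/3
  [-2/15, -1/5, 4/5] . (a_B, a_C, a_D) = 4/15

Solving yields:
  a_B = 215/362
  a_C = 80/181
  a_D = 393/724

Starting state is D, so the absorption probability is a_D = 393/724.

Answer: 393/724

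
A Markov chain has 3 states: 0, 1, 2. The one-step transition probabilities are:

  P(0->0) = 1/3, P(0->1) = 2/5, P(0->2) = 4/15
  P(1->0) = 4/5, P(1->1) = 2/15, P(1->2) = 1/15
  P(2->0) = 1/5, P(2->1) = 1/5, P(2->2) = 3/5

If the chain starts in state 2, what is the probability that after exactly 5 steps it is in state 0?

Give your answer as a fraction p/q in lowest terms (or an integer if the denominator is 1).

Answer: 103654/253125

Derivation:
Computing P^5 by repeated multiplication:
P^1 =
  0: [1/3, 2/5, 4/15]
  1: [4/5, 2/15, 1/15]
  2: [1/5, 1/5, 3/5]
P^2 =
  0: [109/225, 6/25, 62/225]
  1: [29/75, 79/225, 59/225]
  2: [26/75, 17/75, 32/75]
P^3 =
  0: [1379/3375, 316/1125, 1048/3375]
  1: [104/225, 857/3375, 958/3375]
  2: [86/225, 286/1125, 409/1125]
P^4 =
  0: [4283/10125, 4438/16875, 15896/50625]
  1: [6986/16875, 13948/50625, 15719/50625]
  2: [6809/16875, 4379/16875, 5687/16875]
P^5 =
  0: [314531/759375, 22534/84375, 242038/759375]
  1: [106441/253125, 200801/759375, 239251/759375]
  2: [103654/253125, 66673/253125, 82798/253125]

(P^5)[2 -> 0] = 103654/253125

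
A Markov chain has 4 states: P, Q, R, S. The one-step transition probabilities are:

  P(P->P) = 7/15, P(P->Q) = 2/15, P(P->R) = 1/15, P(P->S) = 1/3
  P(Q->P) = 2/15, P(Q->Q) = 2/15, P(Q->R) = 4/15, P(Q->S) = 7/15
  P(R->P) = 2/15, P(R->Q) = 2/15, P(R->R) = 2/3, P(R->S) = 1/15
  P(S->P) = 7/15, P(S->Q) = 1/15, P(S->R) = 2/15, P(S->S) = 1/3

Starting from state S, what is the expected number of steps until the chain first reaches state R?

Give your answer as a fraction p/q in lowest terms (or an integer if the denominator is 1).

Answer: 1075/127

Derivation:
Let h_i = expected steps to first reach R from state i.
Boundary: h_R = 0.
First-step equations for the other states:
  h_P = 1 + 7/15*h_P + 2/15*h_Q + 1/15*h_R + 1/3*h_S
  h_Q = 1 + 2/15*h_P + 2/15*h_Q + 4/15*h_R + 7/15*h_S
  h_S = 1 + 7/15*h_P + 1/15*h_Q + 2/15*h_R + 1/3*h_S

Substituting h_R = 0 and rearranging gives the linear system (I - Q) h = 1:
  [8/15, -2/15, -1/3] . (h_P, h_Q, h_S) = 1
  [-2/15, 13/15, -7/15] . (h_P, h_Q, h_S) = 1
  [-7/15, -1/15, 2/3] . (h_P, h_Q, h_S) = 1

Solving yields:
  h_P = 1135/127
  h_Q = 900/127
  h_S = 1075/127

Starting state is S, so the expected hitting time is h_S = 1075/127.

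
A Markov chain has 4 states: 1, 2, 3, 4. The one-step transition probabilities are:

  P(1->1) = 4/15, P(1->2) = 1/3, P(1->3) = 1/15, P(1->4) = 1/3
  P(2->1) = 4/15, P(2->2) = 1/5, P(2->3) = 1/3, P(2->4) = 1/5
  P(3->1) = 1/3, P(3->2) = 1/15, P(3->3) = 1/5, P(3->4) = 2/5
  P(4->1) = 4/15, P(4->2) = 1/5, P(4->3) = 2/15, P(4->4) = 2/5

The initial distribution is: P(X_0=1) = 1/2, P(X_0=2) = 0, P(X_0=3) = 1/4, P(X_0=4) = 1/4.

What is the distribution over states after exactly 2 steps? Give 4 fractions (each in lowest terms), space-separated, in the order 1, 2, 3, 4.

Answer: 247/900 2/9 38/225 301/900

Derivation:
Propagating the distribution step by step (d_{t+1} = d_t * P):
d_0 = (1=1/2, 2=0, 3=1/4, 4=1/4)
  d_1[1] = 1/2*4/15 + 0*4/15 + 1/4*1/3 + 1/4*4/15 = 17/60
  d_1[2] = 1/2*1/3 + 0*1/5 + 1/4*1/15 + 1/4*1/5 = 7/30
  d_1[3] = 1/2*1/15 + 0*1/3 + 1/4*1/5 + 1/4*2/15 = 7/60
  d_1[4] = 1/2*1/3 + 0*1/5 + 1/4*2/5 + 1/4*2/5 = 11/30
d_1 = (1=17/60, 2=7/30, 3=7/60, 4=11/30)
  d_2[1] = 17/60*4/15 + 7/30*4/15 + 7/60*1/3 + 11/30*4/15 = 247/900
  d_2[2] = 17/60*1/3 + 7/30*1/5 + 7/60*1/15 + 11/30*1/5 = 2/9
  d_2[3] = 17/60*1/15 + 7/30*1/3 + 7/60*1/5 + 11/30*2/15 = 38/225
  d_2[4] = 17/60*1/3 + 7/30*1/5 + 7/60*2/5 + 11/30*2/5 = 301/900
d_2 = (1=247/900, 2=2/9, 3=38/225, 4=301/900)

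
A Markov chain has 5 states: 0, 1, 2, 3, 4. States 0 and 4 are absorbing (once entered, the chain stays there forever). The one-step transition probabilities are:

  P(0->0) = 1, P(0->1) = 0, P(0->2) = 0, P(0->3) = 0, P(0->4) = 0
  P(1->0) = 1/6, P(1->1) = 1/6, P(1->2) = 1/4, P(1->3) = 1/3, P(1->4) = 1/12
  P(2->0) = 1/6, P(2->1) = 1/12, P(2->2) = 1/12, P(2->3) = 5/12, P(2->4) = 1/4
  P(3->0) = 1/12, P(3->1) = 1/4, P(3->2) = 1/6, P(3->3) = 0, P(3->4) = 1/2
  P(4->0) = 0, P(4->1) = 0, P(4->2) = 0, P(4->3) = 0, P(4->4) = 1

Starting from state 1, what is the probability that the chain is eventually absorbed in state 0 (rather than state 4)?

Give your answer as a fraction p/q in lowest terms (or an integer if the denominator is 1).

Let a_i = P(absorbed in 0 | start in state i).
Boundary conditions: a_0 = 1, a_4 = 0.
For each transient state i, a_i = sum_j P(i->j) * a_j:
  a_1 = 1/6*a_0 + 1/6*a_1 + 1/4*a_2 + 1/3*a_3 + 1/12*a_4
  a_2 = 1/6*a_0 + 1/12*a_1 + 1/12*a_2 + 5/12*a_3 + 1/4*a_4
  a_3 = 1/12*a_0 + 1/4*a_1 + 1/6*a_2 + 0*a_3 + 1/2*a_4

Substituting a_0 = 1 and a_4 = 0, rearrange to (I - Q) a = r where r[i] = P(i -> 0):
  [5/6, -1/4, -1/3] . (a_1, a_2, a_3) = 1/6
  [-1/12, 11/12, -5/12] . (a_1, a_2, a_3) = 1/6
  [-1/4, -1/6, 1] . (a_1, a_2, a_3) = 1/12

Solving yields:
  a_1 = 391/999
  a_2 = 12/37
  a_3 = 235/999

Starting state is 1, so the absorption probability is a_1 = 391/999.

Answer: 391/999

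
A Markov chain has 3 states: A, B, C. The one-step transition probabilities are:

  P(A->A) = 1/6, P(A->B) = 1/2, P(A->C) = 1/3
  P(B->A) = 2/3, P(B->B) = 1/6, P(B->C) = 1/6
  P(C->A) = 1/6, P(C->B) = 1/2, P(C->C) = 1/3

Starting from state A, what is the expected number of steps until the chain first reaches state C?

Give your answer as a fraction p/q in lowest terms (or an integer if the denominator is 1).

Answer: 48/13

Derivation:
Let h_i = expected steps to first reach C from state i.
Boundary: h_C = 0.
First-step equations for the other states:
  h_A = 1 + 1/6*h_A + 1/2*h_B + 1/3*h_C
  h_B = 1 + 2/3*h_A + 1/6*h_B + 1/6*h_C

Substituting h_C = 0 and rearranging gives the linear system (I - Q) h = 1:
  [5/6, -1/2] . (h_A, h_B) = 1
  [-2/3, 5/6] . (h_A, h_B) = 1

Solving yields:
  h_A = 48/13
  h_B = 54/13

Starting state is A, so the expected hitting time is h_A = 48/13.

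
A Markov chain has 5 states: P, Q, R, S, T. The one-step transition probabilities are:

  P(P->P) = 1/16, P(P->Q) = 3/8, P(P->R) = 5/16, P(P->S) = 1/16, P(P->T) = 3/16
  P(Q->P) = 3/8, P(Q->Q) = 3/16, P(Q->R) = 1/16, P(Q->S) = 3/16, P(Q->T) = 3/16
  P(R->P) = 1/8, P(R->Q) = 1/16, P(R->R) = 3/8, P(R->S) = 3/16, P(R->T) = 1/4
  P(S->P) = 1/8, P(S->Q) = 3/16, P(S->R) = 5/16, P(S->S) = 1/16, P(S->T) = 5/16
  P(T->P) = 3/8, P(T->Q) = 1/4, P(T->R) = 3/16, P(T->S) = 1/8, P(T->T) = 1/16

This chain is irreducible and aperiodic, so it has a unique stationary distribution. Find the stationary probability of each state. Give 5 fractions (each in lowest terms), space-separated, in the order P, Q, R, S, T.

The stationary distribution satisfies pi = pi * P, i.e.:
  pi_P = 1/16*pi_P + 3/8*pi_Q + 1/8*pi_R + 1/8*pi_S + 3/8*pi_T
  pi_Q = 3/8*pi_P + 3/16*pi_Q + 1/16*pi_R + 3/16*pi_S + 1/4*pi_T
  pi_R = 5/16*pi_P + 1/16*pi_Q + 3/8*pi_R + 5/16*pi_S + 3/16*pi_T
  pi_S = 1/16*pi_P + 3/16*pi_Q + 3/16*pi_R + 1/16*pi_S + 1/8*pi_T
  pi_T = 3/16*pi_P + 3/16*pi_Q + 1/4*pi_R + 5/16*pi_S + 1/16*pi_T
with normalization: pi_P + pi_Q + pi_R + pi_S + pi_T = 1.

Using the first 4 balance equations plus normalization, the linear system A*pi = b is:
  [-15/16, 3/8, 1/8, 1/8, 3/8] . pi = 0
  [3/8, -13/16, 1/16, 3/16, 1/4] . pi = 0
  [5/16, 1/16, -5/8, 5/16, 3/16] . pi = 0
  [1/16, 3/16, 3/16, -15/16, 1/8] . pi = 0
  [1, 1, 1, 1, 1] . pi = 1

Solving yields:
  pi_P = 8254/38829
  pi_Q = 8080/38829
  pi_R = 3259/12943
  pi_S = 1711/12943
  pi_T = 7585/38829

Verification (pi * P):
  8254/38829*1/16 + 8080/38829*3/8 + 3259/12943*1/8 + 1711/12943*1/8 + 7585/38829*3/8 = 8254/38829 = pi_P  (ok)
  8254/38829*3/8 + 8080/38829*3/16 + 3259/12943*1/16 + 1711/12943*3/16 + 7585/38829*1/4 = 8080/38829 = pi_Q  (ok)
  8254/38829*5/16 + 8080/38829*1/16 + 3259/12943*3/8 + 1711/12943*5/16 + 7585/38829*3/16 = 3259/12943 = pi_R  (ok)
  8254/38829*1/16 + 8080/38829*3/16 + 3259/12943*3/16 + 1711/12943*1/16 + 7585/38829*1/8 = 1711/12943 = pi_S  (ok)
  8254/38829*3/16 + 8080/38829*3/16 + 3259/12943*1/4 + 1711/12943*5/16 + 7585/38829*1/16 = 7585/38829 = pi_T  (ok)

Answer: 8254/38829 8080/38829 3259/12943 1711/12943 7585/38829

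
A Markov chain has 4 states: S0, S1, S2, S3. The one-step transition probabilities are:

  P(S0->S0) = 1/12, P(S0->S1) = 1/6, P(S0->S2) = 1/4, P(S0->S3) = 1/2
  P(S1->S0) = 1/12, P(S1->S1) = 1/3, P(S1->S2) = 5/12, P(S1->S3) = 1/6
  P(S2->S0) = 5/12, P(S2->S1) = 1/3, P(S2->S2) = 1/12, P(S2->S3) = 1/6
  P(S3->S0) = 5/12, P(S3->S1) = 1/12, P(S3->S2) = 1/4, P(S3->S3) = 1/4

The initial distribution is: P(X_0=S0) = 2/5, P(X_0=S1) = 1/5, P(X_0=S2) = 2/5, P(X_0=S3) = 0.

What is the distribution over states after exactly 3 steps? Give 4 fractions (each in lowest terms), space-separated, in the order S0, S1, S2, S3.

Propagating the distribution step by step (d_{t+1} = d_t * P):
d_0 = (S0=2/5, S1=1/5, S2=2/5, S3=0)
  d_1[S0] = 2/5*1/12 + 1/5*1/12 + 2/5*5/12 + 0*5/12 = 13/60
  d_1[S1] = 2/5*1/6 + 1/5*1/3 + 2/5*1/3 + 0*1/12 = 4/15
  d_1[S2] = 2/5*1/4 + 1/5*5/12 + 2/5*1/12 + 0*1/4 = 13/60
  d_1[S3] = 2/5*1/2 + 1/5*1/6 + 2/5*1/6 + 0*1/4 = 3/10
d_1 = (S0=13/60, S1=4/15, S2=13/60, S3=3/10)
  d_2[S0] = 13/60*1/12 + 4/15*1/12 + 13/60*5/12 + 3/10*5/12 = 23/90
  d_2[S1] = 13/60*1/6 + 4/15*1/3 + 13/60*1/3 + 3/10*1/12 = 2/9
  d_2[S2] = 13/60*1/4 + 4/15*5/12 + 13/60*1/12 + 3/10*1/4 = 31/120
  d_2[S3] = 13/60*1/2 + 4/15*1/6 + 13/60*1/6 + 3/10*1/4 = 19/72
d_2 = (S0=23/90, S1=2/9, S2=31/120, S3=19/72)
  d_3[S0] = 23/90*1/12 + 2/9*1/12 + 31/120*5/12 + 19/72*5/12 = 139/540
  d_3[S1] = 23/90*1/6 + 2/9*1/3 + 31/120*1/3 + 19/72*1/12 = 971/4320
  d_3[S2] = 23/90*1/4 + 2/9*5/12 + 31/120*1/12 + 19/72*1/4 = 527/2160
  d_3[S3] = 23/90*1/2 + 2/9*1/6 + 31/120*1/6 + 19/72*1/4 = 1183/4320
d_3 = (S0=139/540, S1=971/4320, S2=527/2160, S3=1183/4320)

Answer: 139/540 971/4320 527/2160 1183/4320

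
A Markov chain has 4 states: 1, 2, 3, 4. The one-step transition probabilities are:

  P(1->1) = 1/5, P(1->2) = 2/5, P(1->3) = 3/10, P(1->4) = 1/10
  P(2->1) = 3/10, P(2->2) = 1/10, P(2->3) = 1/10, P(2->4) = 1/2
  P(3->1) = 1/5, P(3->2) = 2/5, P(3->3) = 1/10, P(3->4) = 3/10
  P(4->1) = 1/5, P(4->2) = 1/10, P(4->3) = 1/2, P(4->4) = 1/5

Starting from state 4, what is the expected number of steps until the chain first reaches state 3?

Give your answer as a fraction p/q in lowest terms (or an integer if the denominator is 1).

Let h_i = expected steps to first reach 3 from state i.
Boundary: h_3 = 0.
First-step equations for the other states:
  h_1 = 1 + 1/5*h_1 + 2/5*h_2 + 3/10*h_3 + 1/10*h_4
  h_2 = 1 + 3/10*h_1 + 1/10*h_2 + 1/10*h_3 + 1/2*h_4
  h_4 = 1 + 1/5*h_1 + 1/10*h_2 + 1/2*h_3 + 1/5*h_4

Substituting h_3 = 0 and rearranging gives the linear system (I - Q) h = 1:
  [4/5, -2/5, -1/10] . (h_1, h_2, h_4) = 1
  [-3/10, 9/10, -1/2] . (h_1, h_2, h_4) = 1
  [-1/5, -1/10, 4/5] . (h_1, h_2, h_4) = 1

Solving yields:
  h_1 = 1290/379
  h_2 = 1390/379
  h_4 = 970/379

Starting state is 4, so the expected hitting time is h_4 = 970/379.

Answer: 970/379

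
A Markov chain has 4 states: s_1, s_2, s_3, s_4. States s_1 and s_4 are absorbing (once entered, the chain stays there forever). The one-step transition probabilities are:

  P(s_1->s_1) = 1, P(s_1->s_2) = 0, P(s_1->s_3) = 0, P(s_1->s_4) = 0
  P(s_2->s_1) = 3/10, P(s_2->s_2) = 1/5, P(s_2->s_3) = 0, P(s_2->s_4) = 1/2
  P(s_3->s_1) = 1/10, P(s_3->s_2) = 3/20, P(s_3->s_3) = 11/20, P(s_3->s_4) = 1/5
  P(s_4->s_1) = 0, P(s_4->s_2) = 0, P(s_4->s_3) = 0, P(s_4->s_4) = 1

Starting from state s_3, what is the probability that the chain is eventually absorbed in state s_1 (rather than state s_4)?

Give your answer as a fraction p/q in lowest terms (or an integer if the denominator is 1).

Answer: 25/72

Derivation:
Let a_i = P(absorbed in s_1 | start in state i).
Boundary conditions: a_s_1 = 1, a_s_4 = 0.
For each transient state i, a_i = sum_j P(i->j) * a_j:
  a_s_2 = 3/10*a_s_1 + 1/5*a_s_2 + 0*a_s_3 + 1/2*a_s_4
  a_s_3 = 1/10*a_s_1 + 3/20*a_s_2 + 11/20*a_s_3 + 1/5*a_s_4

Substituting a_s_1 = 1 and a_s_4 = 0, rearrange to (I - Q) a = r where r[i] = P(i -> s_1):
  [4/5, 0] . (a_s_2, a_s_3) = 3/10
  [-3/20, 9/20] . (a_s_2, a_s_3) = 1/10

Solving yields:
  a_s_2 = 3/8
  a_s_3 = 25/72

Starting state is s_3, so the absorption probability is a_s_3 = 25/72.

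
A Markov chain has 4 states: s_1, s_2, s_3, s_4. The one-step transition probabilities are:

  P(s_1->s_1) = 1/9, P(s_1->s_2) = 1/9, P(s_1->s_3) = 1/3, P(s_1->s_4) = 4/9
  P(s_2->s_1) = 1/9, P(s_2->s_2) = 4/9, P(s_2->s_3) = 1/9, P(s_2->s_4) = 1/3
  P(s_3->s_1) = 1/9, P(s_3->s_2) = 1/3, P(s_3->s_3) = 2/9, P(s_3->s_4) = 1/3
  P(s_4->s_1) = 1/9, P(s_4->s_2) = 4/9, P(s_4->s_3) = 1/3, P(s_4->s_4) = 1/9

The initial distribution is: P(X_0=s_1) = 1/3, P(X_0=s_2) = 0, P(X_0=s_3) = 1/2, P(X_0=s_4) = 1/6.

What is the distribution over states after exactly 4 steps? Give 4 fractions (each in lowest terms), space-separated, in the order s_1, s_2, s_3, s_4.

Propagating the distribution step by step (d_{t+1} = d_t * P):
d_0 = (s_1=1/3, s_2=0, s_3=1/2, s_4=1/6)
  d_1[s_1] = 1/3*1/9 + 0*1/9 + 1/2*1/9 + 1/6*1/9 = 1/9
  d_1[s_2] = 1/3*1/9 + 0*4/9 + 1/2*1/3 + 1/6*4/9 = 5/18
  d_1[s_3] = 1/3*1/3 + 0*1/9 + 1/2*2/9 + 1/6*1/3 = 5/18
  d_1[s_4] = 1/3*4/9 + 0*1/3 + 1/2*1/3 + 1/6*1/9 = 1/3
d_1 = (s_1=1/9, s_2=5/18, s_3=5/18, s_4=1/3)
  d_2[s_1] = 1/9*1/9 + 5/18*1/9 + 5/18*1/9 + 1/3*1/9 = 1/9
  d_2[s_2] = 1/9*1/9 + 5/18*4/9 + 5/18*1/3 + 1/3*4/9 = 61/162
  d_2[s_3] = 1/9*1/3 + 5/18*1/9 + 5/18*2/9 + 1/3*1/3 = 13/54
  d_2[s_4] = 1/9*4/9 + 5/18*1/3 + 5/18*1/3 + 1/3*1/9 = 22/81
d_2 = (s_1=1/9, s_2=61/162, s_3=13/54, s_4=22/81)
  d_3[s_1] = 1/9*1/9 + 61/162*1/9 + 13/54*1/9 + 22/81*1/9 = 1/9
  d_3[s_2] = 1/9*1/9 + 61/162*4/9 + 13/54*1/3 + 22/81*4/9 = 185/486
  d_3[s_3] = 1/9*1/3 + 61/162*1/9 + 13/54*2/9 + 22/81*1/3 = 325/1458
  d_3[s_4] = 1/9*4/9 + 61/162*1/3 + 13/54*1/3 + 22/81*1/9 = 208/729
d_3 = (s_1=1/9, s_2=185/486, s_3=325/1458, s_4=208/729)
  d_4[s_1] = 1/9*1/9 + 185/486*1/9 + 325/1458*1/9 + 208/729*1/9 = 1/9
  d_4[s_2] = 1/9*1/9 + 185/486*4/9 + 325/1458*1/3 + 208/729*4/9 = 5021/13122
  d_4[s_3] = 1/9*1/3 + 185/486*1/9 + 325/1458*2/9 + 208/729*1/3 = 2939/13122
  d_4[s_4] = 1/9*4/9 + 185/486*1/3 + 325/1458*1/3 + 208/729*1/9 = 1852/6561
d_4 = (s_1=1/9, s_2=5021/13122, s_3=2939/13122, s_4=1852/6561)

Answer: 1/9 5021/13122 2939/13122 1852/6561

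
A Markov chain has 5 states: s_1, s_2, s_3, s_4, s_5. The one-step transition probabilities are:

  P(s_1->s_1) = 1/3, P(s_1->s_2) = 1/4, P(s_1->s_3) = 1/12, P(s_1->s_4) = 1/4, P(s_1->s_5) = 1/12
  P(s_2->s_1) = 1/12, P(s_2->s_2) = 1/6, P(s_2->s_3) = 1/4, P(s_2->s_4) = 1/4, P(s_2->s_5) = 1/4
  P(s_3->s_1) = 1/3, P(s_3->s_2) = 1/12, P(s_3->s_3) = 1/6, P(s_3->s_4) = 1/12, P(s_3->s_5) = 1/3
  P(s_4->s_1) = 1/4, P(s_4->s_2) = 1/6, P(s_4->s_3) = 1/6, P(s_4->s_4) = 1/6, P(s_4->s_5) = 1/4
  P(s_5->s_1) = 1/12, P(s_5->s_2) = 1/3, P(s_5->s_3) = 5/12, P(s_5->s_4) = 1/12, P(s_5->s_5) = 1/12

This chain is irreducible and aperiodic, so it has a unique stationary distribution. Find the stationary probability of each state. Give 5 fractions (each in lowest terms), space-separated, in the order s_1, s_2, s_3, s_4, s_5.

Answer: 799/3635 291/1454 156/727 608/3635 1441/7270

Derivation:
The stationary distribution satisfies pi = pi * P, i.e.:
  pi_s_1 = 1/3*pi_s_1 + 1/12*pi_s_2 + 1/3*pi_s_3 + 1/4*pi_s_4 + 1/12*pi_s_5
  pi_s_2 = 1/4*pi_s_1 + 1/6*pi_s_2 + 1/12*pi_s_3 + 1/6*pi_s_4 + 1/3*pi_s_5
  pi_s_3 = 1/12*pi_s_1 + 1/4*pi_s_2 + 1/6*pi_s_3 + 1/6*pi_s_4 + 5/12*pi_s_5
  pi_s_4 = 1/4*pi_s_1 + 1/4*pi_s_2 + 1/12*pi_s_3 + 1/6*pi_s_4 + 1/12*pi_s_5
  pi_s_5 = 1/12*pi_s_1 + 1/4*pi_s_2 + 1/3*pi_s_3 + 1/4*pi_s_4 + 1/12*pi_s_5
with normalization: pi_s_1 + pi_s_2 + pi_s_3 + pi_s_4 + pi_s_5 = 1.

Using the first 4 balance equations plus normalization, the linear system A*pi = b is:
  [-2/3, 1/12, 1/3, 1/4, 1/12] . pi = 0
  [1/4, -5/6, 1/12, 1/6, 1/3] . pi = 0
  [1/12, 1/4, -5/6, 1/6, 5/12] . pi = 0
  [1/4, 1/4, 1/12, -5/6, 1/12] . pi = 0
  [1, 1, 1, 1, 1] . pi = 1

Solving yields:
  pi_s_1 = 799/3635
  pi_s_2 = 291/1454
  pi_s_3 = 156/727
  pi_s_4 = 608/3635
  pi_s_5 = 1441/7270

Verification (pi * P):
  799/3635*1/3 + 291/1454*1/12 + 156/727*1/3 + 608/3635*1/4 + 1441/7270*1/12 = 799/3635 = pi_s_1  (ok)
  799/3635*1/4 + 291/1454*1/6 + 156/727*1/12 + 608/3635*1/6 + 1441/7270*1/3 = 291/1454 = pi_s_2  (ok)
  799/3635*1/12 + 291/1454*1/4 + 156/727*1/6 + 608/3635*1/6 + 1441/7270*5/12 = 156/727 = pi_s_3  (ok)
  799/3635*1/4 + 291/1454*1/4 + 156/727*1/12 + 608/3635*1/6 + 1441/7270*1/12 = 608/3635 = pi_s_4  (ok)
  799/3635*1/12 + 291/1454*1/4 + 156/727*1/3 + 608/3635*1/4 + 1441/7270*1/12 = 1441/7270 = pi_s_5  (ok)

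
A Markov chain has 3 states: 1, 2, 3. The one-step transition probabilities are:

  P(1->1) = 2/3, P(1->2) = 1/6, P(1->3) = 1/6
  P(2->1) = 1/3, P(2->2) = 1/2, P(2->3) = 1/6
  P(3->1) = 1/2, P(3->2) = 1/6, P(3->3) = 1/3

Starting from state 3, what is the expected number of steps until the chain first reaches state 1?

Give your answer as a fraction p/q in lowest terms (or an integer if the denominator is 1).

Answer: 24/11

Derivation:
Let h_i = expected steps to first reach 1 from state i.
Boundary: h_1 = 0.
First-step equations for the other states:
  h_2 = 1 + 1/3*h_1 + 1/2*h_2 + 1/6*h_3
  h_3 = 1 + 1/2*h_1 + 1/6*h_2 + 1/3*h_3

Substituting h_1 = 0 and rearranging gives the linear system (I - Q) h = 1:
  [1/2, -1/6] . (h_2, h_3) = 1
  [-1/6, 2/3] . (h_2, h_3) = 1

Solving yields:
  h_2 = 30/11
  h_3 = 24/11

Starting state is 3, so the expected hitting time is h_3 = 24/11.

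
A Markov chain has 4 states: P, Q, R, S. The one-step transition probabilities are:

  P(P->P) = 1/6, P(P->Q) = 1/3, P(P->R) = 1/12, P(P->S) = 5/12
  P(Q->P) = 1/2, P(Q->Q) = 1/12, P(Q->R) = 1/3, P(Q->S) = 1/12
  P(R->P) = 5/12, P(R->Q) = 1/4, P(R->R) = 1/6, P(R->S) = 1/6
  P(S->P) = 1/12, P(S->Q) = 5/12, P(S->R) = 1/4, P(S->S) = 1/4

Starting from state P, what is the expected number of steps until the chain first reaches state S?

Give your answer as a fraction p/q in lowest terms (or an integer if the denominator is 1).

Let h_i = expected steps to first reach S from state i.
Boundary: h_S = 0.
First-step equations for the other states:
  h_P = 1 + 1/6*h_P + 1/3*h_Q + 1/12*h_R + 5/12*h_S
  h_Q = 1 + 1/2*h_P + 1/12*h_Q + 1/3*h_R + 1/12*h_S
  h_R = 1 + 5/12*h_P + 1/4*h_Q + 1/6*h_R + 1/6*h_S

Substituting h_S = 0 and rearranging gives the linear system (I - Q) h = 1:
  [5/6, -1/3, -1/12] . (h_P, h_Q, h_R) = 1
  [-1/2, 11/12, -1/3] . (h_P, h_Q, h_R) = 1
  [-5/12, -1/4, 5/6] . (h_P, h_Q, h_R) = 1

Solving yields:
  h_P = 2016/587
  h_Q = 2652/587
  h_R = 2508/587

Starting state is P, so the expected hitting time is h_P = 2016/587.

Answer: 2016/587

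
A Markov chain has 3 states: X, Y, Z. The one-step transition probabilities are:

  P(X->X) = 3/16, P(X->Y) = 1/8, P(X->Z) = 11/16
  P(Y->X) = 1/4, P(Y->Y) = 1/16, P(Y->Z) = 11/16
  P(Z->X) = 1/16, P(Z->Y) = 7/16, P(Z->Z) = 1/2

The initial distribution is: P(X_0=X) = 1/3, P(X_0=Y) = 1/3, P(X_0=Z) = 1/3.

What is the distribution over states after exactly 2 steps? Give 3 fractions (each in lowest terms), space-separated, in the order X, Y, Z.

Propagating the distribution step by step (d_{t+1} = d_t * P):
d_0 = (X=1/3, Y=1/3, Z=1/3)
  d_1[X] = 1/3*3/16 + 1/3*1/4 + 1/3*1/16 = 1/6
  d_1[Y] = 1/3*1/8 + 1/3*1/16 + 1/3*7/16 = 5/24
  d_1[Z] = 1/3*11/16 + 1/3*11/16 + 1/3*1/2 = 5/8
d_1 = (X=1/6, Y=5/24, Z=5/8)
  d_2[X] = 1/6*3/16 + 5/24*1/4 + 5/8*1/16 = 47/384
  d_2[Y] = 1/6*1/8 + 5/24*1/16 + 5/8*7/16 = 59/192
  d_2[Z] = 1/6*11/16 + 5/24*11/16 + 5/8*1/2 = 73/128
d_2 = (X=47/384, Y=59/192, Z=73/128)

Answer: 47/384 59/192 73/128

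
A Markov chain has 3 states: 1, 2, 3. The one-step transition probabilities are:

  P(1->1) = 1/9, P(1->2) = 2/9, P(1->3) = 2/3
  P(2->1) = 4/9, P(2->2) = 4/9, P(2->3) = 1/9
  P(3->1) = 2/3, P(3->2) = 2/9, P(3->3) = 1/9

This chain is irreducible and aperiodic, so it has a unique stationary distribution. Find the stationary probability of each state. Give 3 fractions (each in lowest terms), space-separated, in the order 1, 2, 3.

Answer: 19/49 2/7 16/49

Derivation:
The stationary distribution satisfies pi = pi * P, i.e.:
  pi_1 = 1/9*pi_1 + 4/9*pi_2 + 2/3*pi_3
  pi_2 = 2/9*pi_1 + 4/9*pi_2 + 2/9*pi_3
  pi_3 = 2/3*pi_1 + 1/9*pi_2 + 1/9*pi_3
with normalization: pi_1 + pi_2 + pi_3 = 1.

Using the first 2 balance equations plus normalization, the linear system A*pi = b is:
  [-8/9, 4/9, 2/3] . pi = 0
  [2/9, -5/9, 2/9] . pi = 0
  [1, 1, 1] . pi = 1

Solving yields:
  pi_1 = 19/49
  pi_2 = 2/7
  pi_3 = 16/49

Verification (pi * P):
  19/49*1/9 + 2/7*4/9 + 16/49*2/3 = 19/49 = pi_1  (ok)
  19/49*2/9 + 2/7*4/9 + 16/49*2/9 = 2/7 = pi_2  (ok)
  19/49*2/3 + 2/7*1/9 + 16/49*1/9 = 16/49 = pi_3  (ok)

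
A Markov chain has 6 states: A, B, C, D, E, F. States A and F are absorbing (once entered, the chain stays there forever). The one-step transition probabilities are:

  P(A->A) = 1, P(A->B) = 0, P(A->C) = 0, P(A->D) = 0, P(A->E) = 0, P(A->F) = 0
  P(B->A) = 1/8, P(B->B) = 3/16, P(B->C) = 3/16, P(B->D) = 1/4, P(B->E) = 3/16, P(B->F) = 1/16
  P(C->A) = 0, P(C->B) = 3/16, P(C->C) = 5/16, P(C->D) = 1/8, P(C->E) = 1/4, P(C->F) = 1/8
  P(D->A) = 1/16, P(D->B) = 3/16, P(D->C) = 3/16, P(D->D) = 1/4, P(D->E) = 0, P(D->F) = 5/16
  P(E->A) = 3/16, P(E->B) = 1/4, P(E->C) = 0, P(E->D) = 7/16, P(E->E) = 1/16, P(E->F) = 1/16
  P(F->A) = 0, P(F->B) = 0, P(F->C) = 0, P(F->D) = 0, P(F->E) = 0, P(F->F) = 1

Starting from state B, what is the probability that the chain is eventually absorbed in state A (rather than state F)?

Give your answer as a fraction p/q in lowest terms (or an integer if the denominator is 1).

Let a_i = P(absorbed in A | start in state i).
Boundary conditions: a_A = 1, a_F = 0.
For each transient state i, a_i = sum_j P(i->j) * a_j:
  a_B = 1/8*a_A + 3/16*a_B + 3/16*a_C + 1/4*a_D + 3/16*a_E + 1/16*a_F
  a_C = 0*a_A + 3/16*a_B + 5/16*a_C + 1/8*a_D + 1/4*a_E + 1/8*a_F
  a_D = 1/16*a_A + 3/16*a_B + 3/16*a_C + 1/4*a_D + 0*a_E + 5/16*a_F
  a_E = 3/16*a_A + 1/4*a_B + 0*a_C + 7/16*a_D + 1/16*a_E + 1/16*a_F

Substituting a_A = 1 and a_F = 0, rearrange to (I - Q) a = r where r[i] = P(i -> A):
  [13/16, -3/16, -1/4, -3/16] . (a_B, a_C, a_D, a_E) = 1/8
  [-3/16, 11/16, -1/8, -1/4] . (a_B, a_C, a_D, a_E) = 0
  [-3/16, -3/16, 3/4, 0] . (a_B, a_C, a_D, a_E) = 1/16
  [-1/4, 0, -7/16, 15/16] . (a_B, a_C, a_D, a_E) = 3/16

Solving yields:
  a_B = 2129/5218
  a_C = 4955/15654
  a_D = 690/2609
  a_E = 3383/7827

Starting state is B, so the absorption probability is a_B = 2129/5218.

Answer: 2129/5218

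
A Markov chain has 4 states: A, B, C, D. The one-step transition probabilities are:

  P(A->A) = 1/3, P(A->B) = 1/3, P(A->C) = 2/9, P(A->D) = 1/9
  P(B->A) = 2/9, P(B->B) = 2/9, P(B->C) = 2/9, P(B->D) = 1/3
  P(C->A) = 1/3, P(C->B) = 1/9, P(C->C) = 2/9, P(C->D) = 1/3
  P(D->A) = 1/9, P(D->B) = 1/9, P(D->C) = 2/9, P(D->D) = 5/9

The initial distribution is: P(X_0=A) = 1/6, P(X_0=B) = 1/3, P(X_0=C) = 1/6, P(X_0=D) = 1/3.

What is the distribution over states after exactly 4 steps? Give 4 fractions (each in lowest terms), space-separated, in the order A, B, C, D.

Answer: 508/2187 400/2187 2/9 793/2187

Derivation:
Propagating the distribution step by step (d_{t+1} = d_t * P):
d_0 = (A=1/6, B=1/3, C=1/6, D=1/3)
  d_1[A] = 1/6*1/3 + 1/3*2/9 + 1/6*1/3 + 1/3*1/9 = 2/9
  d_1[B] = 1/6*1/3 + 1/3*2/9 + 1/6*1/9 + 1/3*1/9 = 5/27
  d_1[C] = 1/6*2/9 + 1/3*2/9 + 1/6*2/9 + 1/3*2/9 = 2/9
  d_1[D] = 1/6*1/9 + 1/3*1/3 + 1/6*1/3 + 1/3*5/9 = 10/27
d_1 = (A=2/9, B=5/27, C=2/9, D=10/27)
  d_2[A] = 2/9*1/3 + 5/27*2/9 + 2/9*1/3 + 10/27*1/9 = 56/243
  d_2[B] = 2/9*1/3 + 5/27*2/9 + 2/9*1/9 + 10/27*1/9 = 44/243
  d_2[C] = 2/9*2/9 + 5/27*2/9 + 2/9*2/9 + 10/27*2/9 = 2/9
  d_2[D] = 2/9*1/9 + 5/27*1/3 + 2/9*1/3 + 10/27*5/9 = 89/243
d_2 = (A=56/243, B=44/243, C=2/9, D=89/243)
  d_3[A] = 56/243*1/3 + 44/243*2/9 + 2/9*1/3 + 89/243*1/9 = 169/729
  d_3[B] = 56/243*1/3 + 44/243*2/9 + 2/9*1/9 + 89/243*1/9 = 133/729
  d_3[C] = 56/243*2/9 + 44/243*2/9 + 2/9*2/9 + 89/243*2/9 = 2/9
  d_3[D] = 56/243*1/9 + 44/243*1/3 + 2/9*1/3 + 89/243*5/9 = 265/729
d_3 = (A=169/729, B=133/729, C=2/9, D=265/729)
  d_4[A] = 169/729*1/3 + 133/729*2/9 + 2/9*1/3 + 265/729*1/9 = 508/2187
  d_4[B] = 169/729*1/3 + 133/729*2/9 + 2/9*1/9 + 265/729*1/9 = 400/2187
  d_4[C] = 169/729*2/9 + 133/729*2/9 + 2/9*2/9 + 265/729*2/9 = 2/9
  d_4[D] = 169/729*1/9 + 133/729*1/3 + 2/9*1/3 + 265/729*5/9 = 793/2187
d_4 = (A=508/2187, B=400/2187, C=2/9, D=793/2187)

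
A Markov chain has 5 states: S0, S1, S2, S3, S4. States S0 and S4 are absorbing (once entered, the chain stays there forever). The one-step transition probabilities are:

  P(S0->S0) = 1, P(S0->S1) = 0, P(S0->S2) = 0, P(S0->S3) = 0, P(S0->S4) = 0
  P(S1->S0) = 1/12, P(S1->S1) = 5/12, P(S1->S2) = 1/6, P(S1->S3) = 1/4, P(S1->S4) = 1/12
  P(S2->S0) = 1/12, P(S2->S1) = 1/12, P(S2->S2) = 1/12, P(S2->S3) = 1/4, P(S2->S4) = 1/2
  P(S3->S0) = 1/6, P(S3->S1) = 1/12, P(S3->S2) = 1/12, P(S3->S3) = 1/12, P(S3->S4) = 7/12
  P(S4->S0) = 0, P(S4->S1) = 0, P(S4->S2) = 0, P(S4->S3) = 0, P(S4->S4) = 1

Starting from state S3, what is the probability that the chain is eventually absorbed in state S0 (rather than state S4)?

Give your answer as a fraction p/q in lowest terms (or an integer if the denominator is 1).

Let a_i = P(absorbed in S0 | start in state i).
Boundary conditions: a_S0 = 1, a_S4 = 0.
For each transient state i, a_i = sum_j P(i->j) * a_j:
  a_S1 = 1/12*a_S0 + 5/12*a_S1 + 1/6*a_S2 + 1/4*a_S3 + 1/12*a_S4
  a_S2 = 1/12*a_S0 + 1/12*a_S1 + 1/12*a_S2 + 1/4*a_S3 + 1/2*a_S4
  a_S3 = 1/6*a_S0 + 1/12*a_S1 + 1/12*a_S2 + 1/12*a_S3 + 7/12*a_S4

Substituting a_S0 = 1 and a_S4 = 0, rearrange to (I - Q) a = r where r[i] = P(i -> S0):
  [7/12, -1/6, -1/4] . (a_S1, a_S2, a_S3) = 1/12
  [-1/12, 11/12, -1/4] . (a_S1, a_S2, a_S3) = 1/12
  [-1/12, -1/12, 11/12] . (a_S1, a_S2, a_S3) = 1/6

Solving yields:
  a_S1 = 221/762
  a_S2 = 68/381
  a_S3 = 57/254

Starting state is S3, so the absorption probability is a_S3 = 57/254.

Answer: 57/254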